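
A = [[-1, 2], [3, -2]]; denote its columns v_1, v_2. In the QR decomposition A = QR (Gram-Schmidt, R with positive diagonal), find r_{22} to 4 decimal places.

r_{22} = 1.2649

q_1 = v_1/‖v_1‖ = (-1, 3)/3.1623 = (-0.3162, 0.9487).
r_{12} = q_1·v_2 = -2.5298.
u_2 = v_2 + 2.5298·q_1 = (1.2000, 0.4000).
r_{22} = ‖u_2‖ = 1.2649.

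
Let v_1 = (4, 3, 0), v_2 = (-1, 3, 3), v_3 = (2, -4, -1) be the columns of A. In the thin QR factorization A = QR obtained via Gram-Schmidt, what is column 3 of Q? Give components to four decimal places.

v_1 = (4, 3, 0); ‖v_1‖ = 5.0000, so e_1 = (0.8000, 0.6000, 0.0000).
e_1·v_2 = 0.8000·(-1) + 0.6000·3 + 0.0000·3 = 1.0000.
u_2 = v_2 − 1.0000·e_1 = (-1.8000, 2.4000, 3.0000).
‖u_2‖ = 4.2426, so e_2 = (-0.4243, 0.5657, 0.7071).
e_1·v_3 = 0.8000·2 + 0.6000·(-4) + 0.0000·(-1) = -0.8000; e_2·v_3 = (-0.4243)·2 + 0.5657·(-4) + 0.7071·(-1) = -3.8184.
u_3 = v_3 + 0.8000·e_1 + 3.8184·e_2 = (1.0200, -1.3600, 1.7000).
‖u_3‖ = 2.4042, so e_3 = (0.4243, -0.5657, 0.7071).

e_3 = (0.4243, -0.5657, 0.7071)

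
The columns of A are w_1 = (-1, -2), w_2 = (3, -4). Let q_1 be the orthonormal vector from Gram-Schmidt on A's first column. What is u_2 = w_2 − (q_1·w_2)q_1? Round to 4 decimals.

w_1 = (-1, -2); ‖w_1‖ = 2.2361, so q_1 = (-0.4472, -0.8944).
q_1·w_2 = (-0.4472)·3 + (-0.8944)·(-4) = 2.2361.
u_2 = w_2 − 2.2361·q_1 = (4.0000, -2.0000).

u_2 = (4.0000, -2.0000)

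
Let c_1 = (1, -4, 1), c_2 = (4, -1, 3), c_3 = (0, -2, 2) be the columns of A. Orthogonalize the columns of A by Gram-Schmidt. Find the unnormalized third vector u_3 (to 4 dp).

c_1 = (1, -4, 1); ‖c_1‖ = 4.2426, so q_1 = (0.2357, -0.9428, 0.2357).
q_1·c_2 = 0.2357·4 + (-0.9428)·(-1) + 0.2357·3 = 2.5927.
u_2 = c_2 − 2.5927·q_1 = (3.3889, 1.4444, 2.3889).
‖u_2‖ = 4.3906, so q_2 = (0.7718, 0.3290, 0.5441).
q_1·c_3 = 0.2357·0 + (-0.9428)·(-2) + 0.2357·2 = 2.3570; q_2·c_3 = 0.7718·0 + 0.3290·(-2) + 0.5441·2 = 0.4302.
u_3 = c_3 − 2.3570·q_1 − 0.4302·q_2 = (-0.8876, 0.0807, 1.2104).

u_3 = (-0.8876, 0.0807, 1.2104)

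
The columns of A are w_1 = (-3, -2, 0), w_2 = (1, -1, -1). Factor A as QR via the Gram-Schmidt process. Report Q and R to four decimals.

Q = [[-0.8321, 0.4499], [-0.5547, -0.6749], [0.0000, -0.5849]], R = [[3.6056, -0.2774], [0.0000, 1.7097]]

w_1 = (-3, -2, 0); ‖w_1‖ = 3.6056, so q_1 = (-0.8321, -0.5547, 0.0000).
q_1·w_2 = (-0.8321)·1 + (-0.5547)·(-1) + 0.0000·(-1) = -0.2774.
u_2 = w_2 + 0.2774·q_1 = (0.7692, -1.1538, -1.0000).
‖u_2‖ = 1.7097, so q_2 = (0.4499, -0.6749, -0.5849).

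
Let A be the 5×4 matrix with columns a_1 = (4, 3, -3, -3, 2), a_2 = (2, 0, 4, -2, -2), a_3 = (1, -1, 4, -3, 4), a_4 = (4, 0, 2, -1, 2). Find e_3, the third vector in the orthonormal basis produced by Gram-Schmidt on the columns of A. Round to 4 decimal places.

e_3 = (-0.1353, -0.2546, 0.3718, -0.2407, 0.8490)

a_1 = (4, 3, -3, -3, 2); ‖a_1‖ = 6.8557, so e_1 = (0.5835, 0.4376, -0.4376, -0.4376, 0.2917).
e_1·a_2 = 0.5835·2 + 0.4376·0 + (-0.4376)·4 + (-0.4376)·(-2) + 0.2917·(-2) = -0.2917.
u_2 = a_2 + 0.2917·e_1 = (2.1702, 0.1277, 3.8723, -2.1277, -1.9149).
‖u_2‖ = 5.2835, so e_2 = (0.4108, 0.0242, 0.7329, -0.4027, -0.3624).
e_1·a_3 = 0.5835·1 + 0.4376·(-1) + (-0.4376)·4 + (-0.4376)·(-3) + 0.2917·4 = 0.8752; e_2·a_3 = 0.4108·1 + 0.0242·(-1) + 0.7329·4 + (-0.4027)·(-3) + (-0.3624)·4 = 3.0766.
u_3 = a_3 − 0.8752·e_1 − 3.0766·e_2 = (-0.7744, -1.4573, 2.1280, -1.3780, 4.8598).
‖u_3‖ = 5.7244, so e_3 = (-0.1353, -0.2546, 0.3718, -0.2407, 0.8490).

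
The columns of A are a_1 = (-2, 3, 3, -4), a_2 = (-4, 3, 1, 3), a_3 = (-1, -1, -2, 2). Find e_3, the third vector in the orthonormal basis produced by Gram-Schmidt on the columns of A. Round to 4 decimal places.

a_1 = (-2, 3, 3, -4); ‖a_1‖ = 6.1644, so e_1 = (-0.3244, 0.4867, 0.4867, -0.6489).
e_1·a_2 = (-0.3244)·(-4) + 0.4867·3 + 0.4867·1 + (-0.6489)·3 = 1.2978.
u_2 = a_2 − 1.2978·e_1 = (-3.5789, 2.3684, 0.3684, 3.8421).
‖u_2‖ = 5.7720, so e_2 = (-0.6201, 0.4103, 0.0638, 0.6656).
e_1·a_3 = (-0.3244)·(-1) + 0.4867·(-1) + 0.4867·(-2) + (-0.6489)·2 = -2.4333; e_2·a_3 = (-0.6201)·(-1) + 0.4103·(-1) + 0.0638·(-2) + 0.6656·2 = 1.4134.
u_3 = a_3 + 2.4333·e_1 − 1.4134·e_2 = (-0.9131, -0.3957, -0.9060, -0.5197).
‖u_3‖ = 1.4427, so e_3 = (-0.6329, -0.2743, -0.6280, -0.3603).

e_3 = (-0.6329, -0.2743, -0.6280, -0.3603)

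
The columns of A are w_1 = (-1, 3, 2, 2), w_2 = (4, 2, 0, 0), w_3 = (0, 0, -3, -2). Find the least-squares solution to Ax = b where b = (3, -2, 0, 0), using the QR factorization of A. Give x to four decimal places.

w_1 = (-1, 3, 2, 2); ‖w_1‖ = 4.2426, so q_1 = (-0.2357, 0.7071, 0.4714, 0.4714).
q_1·w_2 = (-0.2357)·4 + 0.7071·2 + 0.4714·0 + 0.4714·0 = 0.4714.
u_2 = w_2 − 0.4714·q_1 = (4.1111, 1.6667, -0.2222, -0.2222).
‖u_2‖ = 4.4472, so q_2 = (0.9244, 0.3748, -0.0500, -0.0500).
q_1·w_3 = (-0.2357)·0 + 0.7071·0 + 0.4714·(-3) + 0.4714·(-2) = -2.3570; q_2·w_3 = 0.9244·0 + 0.3748·0 + (-0.0500)·(-3) + (-0.0500)·(-2) = 0.2498.
u_3 = w_3 + 2.3570·q_1 − 0.2498·q_2 = (-0.7865, 1.5730, -1.8764, -0.8764).
‖u_3‖ = 2.7170, so q_3 = (-0.2895, 0.5790, -0.6906, -0.3226).
Qᵀb = (-2.1213, 2.0237, -2.0264).
Back-substitute: x_3 = -2.0264/2.7170 = -0.7458.
x_2 = (2.0237 − 0.2498·(-0.7458))/4.4472 = 0.4970.
x_1 = (-2.1213 − 0.4714·0.4970 + 2.3570·(-0.7458))/4.2426 = -0.9696.

x = (-0.9696, 0.4970, -0.7458)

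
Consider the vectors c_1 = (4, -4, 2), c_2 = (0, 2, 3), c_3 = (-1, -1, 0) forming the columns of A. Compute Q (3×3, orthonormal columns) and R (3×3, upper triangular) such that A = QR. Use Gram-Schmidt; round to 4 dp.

c_1 = (4, -4, 2); ‖c_1‖ = 6.0000, so q_1 = (0.6667, -0.6667, 0.3333).
q_1·c_2 = 0.6667·0 + (-0.6667)·2 + 0.3333·3 = -0.3333.
u_2 = c_2 + 0.3333·q_1 = (0.2222, 1.7778, 3.1111).
‖u_2‖ = 3.5901, so q_2 = (0.0619, 0.4952, 0.8666).
q_1·c_3 = 0.6667·(-1) + (-0.6667)·(-1) + 0.3333·0 = 0.0000; q_2·c_3 = 0.0619·(-1) + 0.4952·(-1) + 0.8666·0 = -0.5571.
u_3 = c_3 + 0.0000·q_1 + 0.5571·q_2 = (-0.9655, -0.7241, 0.4828).
‖u_3‖ = 1.2999, so q_3 = (-0.7428, -0.5571, 0.3714).

Q = [[0.6667, 0.0619, -0.7428], [-0.6667, 0.4952, -0.5571], [0.3333, 0.8666, 0.3714]], R = [[6.0000, -0.3333, 0.0000], [0.0000, 3.5901, -0.5571], [0.0000, 0.0000, 1.2999]]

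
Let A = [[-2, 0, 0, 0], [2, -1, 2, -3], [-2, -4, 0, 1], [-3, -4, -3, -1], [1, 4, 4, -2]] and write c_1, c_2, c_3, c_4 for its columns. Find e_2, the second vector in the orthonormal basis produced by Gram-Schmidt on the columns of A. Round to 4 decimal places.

e_2 = (0.3849, -0.5774, -0.3849, -0.1925, 0.5774)

c_1 = (-2, 2, -2, -3, 1); ‖c_1‖ = 4.6904, so e_1 = (-0.4264, 0.4264, -0.4264, -0.6396, 0.2132).
e_1·c_2 = (-0.4264)·0 + 0.4264·(-1) + (-0.4264)·(-4) + (-0.6396)·(-4) + 0.2132·4 = 4.6904.
u_2 = c_2 − 4.6904·e_1 = (2.0000, -3.0000, -2.0000, -1.0000, 3.0000).
‖u_2‖ = 5.1962, so e_2 = (0.3849, -0.5774, -0.3849, -0.1925, 0.5774).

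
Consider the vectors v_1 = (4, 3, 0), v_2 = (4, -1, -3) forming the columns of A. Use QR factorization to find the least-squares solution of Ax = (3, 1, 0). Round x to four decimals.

v_1 = (4, 3, 0); ‖v_1‖ = 5.0000, so q_1 = (0.8000, 0.6000, 0.0000).
q_1·v_2 = 0.8000·4 + 0.6000·(-1) + 0.0000·(-3) = 2.6000.
u_2 = v_2 − 2.6000·q_1 = (1.9200, -2.5600, -3.0000).
‖u_2‖ = 4.3863, so q_2 = (0.4377, -0.5836, -0.6839).
Qᵀb = (3.0000, 0.7295).
Back-substitute: x_2 = 0.7295/4.3863 = 0.1663.
x_1 = (3.0000 − 2.6000·0.1663)/5.0000 = 0.5135.

x = (0.5135, 0.1663)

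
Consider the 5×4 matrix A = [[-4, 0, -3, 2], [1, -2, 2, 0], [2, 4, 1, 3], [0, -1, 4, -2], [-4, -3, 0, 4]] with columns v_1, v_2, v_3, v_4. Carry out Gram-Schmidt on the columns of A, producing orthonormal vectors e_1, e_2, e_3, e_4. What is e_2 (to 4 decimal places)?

e_2 = (0.4222, -0.5395, 0.6568, -0.2170, -0.2287)

v_1 = (-4, 1, 2, 0, -4); ‖v_1‖ = 6.0828, so e_1 = (-0.6576, 0.1644, 0.3288, 0.0000, -0.6576).
e_1·v_2 = (-0.6576)·0 + 0.1644·(-2) + 0.3288·4 + 0.0000·(-1) + (-0.6576)·(-3) = 2.9592.
u_2 = v_2 − 2.9592·e_1 = (1.9459, -2.4865, 3.0270, -1.0000, -1.0541).
‖u_2‖ = 4.6090, so e_2 = (0.4222, -0.5395, 0.6568, -0.2170, -0.2287).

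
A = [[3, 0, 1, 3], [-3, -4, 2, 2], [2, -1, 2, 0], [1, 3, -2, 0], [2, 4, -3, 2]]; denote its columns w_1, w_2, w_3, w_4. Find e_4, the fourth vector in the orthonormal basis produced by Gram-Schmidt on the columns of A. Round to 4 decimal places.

w_1 = (3, -3, 2, 1, 2); ‖w_1‖ = 5.1962, so e_1 = (0.5774, -0.5774, 0.3849, 0.1925, 0.3849).
e_1·w_2 = 0.5774·0 + (-0.5774)·(-4) + 0.3849·(-1) + 0.1925·3 + 0.3849·4 = 4.0415.
u_2 = w_2 − 4.0415·e_1 = (-2.3333, -1.6667, -2.5556, 2.2222, 2.4444).
‖u_2‖ = 5.0662, so e_2 = (-0.4606, -0.3290, -0.5044, 0.4386, 0.4825).
e_1·w_3 = 0.5774·1 + (-0.5774)·2 + 0.3849·2 + 0.1925·(-2) + 0.3849·(-3) = -1.3472; e_2·w_3 = (-0.4606)·1 + (-0.3290)·2 + (-0.5044)·2 + 0.4386·(-2) + 0.4825·(-3) = -4.4521.
u_3 = w_3 + 1.3472·e_1 + 4.4521·e_2 = (-0.2727, -0.2424, 0.2727, 0.2121, -0.3333).
‖u_3‖ = 0.6030, so e_3 = (-0.4523, -0.4020, 0.4523, 0.3518, -0.5528).
e_1·w_4 = 0.5774·3 + (-0.5774)·2 + 0.3849·0 + 0.1925·0 + 0.3849·2 = 1.3472; e_2·w_4 = (-0.4606)·3 + (-0.3290)·2 + (-0.5044)·0 + 0.4386·0 + 0.4825·2 = -1.0747; e_3·w_4 = (-0.4523)·3 + (-0.4020)·2 + 0.4523·0 + 0.3518·0 + (-0.5528)·2 = -3.2664.
u_4 = w_4 − 1.3472·e_1 + 1.0747·e_2 + 3.2664·e_3 = (0.2500, 1.1111, 0.4167, 1.3611, 0.1944).
‖u_4‖ = 1.8333, so e_4 = (0.1364, 0.6061, 0.2273, 0.7424, 0.1061).

e_4 = (0.1364, 0.6061, 0.2273, 0.7424, 0.1061)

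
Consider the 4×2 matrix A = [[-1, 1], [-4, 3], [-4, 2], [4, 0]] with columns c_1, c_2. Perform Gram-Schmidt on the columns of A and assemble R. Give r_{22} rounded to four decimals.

r_{22} = 2.2361

c_1 = (-1, -4, -4, 4); ‖c_1‖ = 7.0000, so e_1 = (-0.1429, -0.5714, -0.5714, 0.5714).
e_1·c_2 = (-0.1429)·1 + (-0.5714)·3 + (-0.5714)·2 + 0.5714·0 = -3.0000.
u_2 = c_2 + 3.0000·e_1 = (0.5714, 1.2857, 0.2857, 1.7143).
r_{22} = ‖u_2‖ = 2.2361.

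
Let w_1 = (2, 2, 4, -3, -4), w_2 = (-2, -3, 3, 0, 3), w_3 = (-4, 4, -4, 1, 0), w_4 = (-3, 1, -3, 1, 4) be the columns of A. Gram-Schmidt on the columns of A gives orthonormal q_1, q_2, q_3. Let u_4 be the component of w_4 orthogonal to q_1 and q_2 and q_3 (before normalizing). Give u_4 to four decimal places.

q_1 = w_1/‖w_1‖ = (2, 2, 4, -3, -4)/7.0000 = (0.2857, 0.2857, 0.5714, -0.4286, -0.5714).
r_{12} = q_1·w_2 = -1.4286.
u_2 = w_2 + 1.4286·q_1 = (-1.5918, -2.5918, 3.8163, -0.6122, 2.1837).
‖u_2‖ = 5.3814, so q_2 = (-0.2958, -0.4816, 0.7092, -0.1138, 0.4058).
r_{13} = q_1·w_3 = -2.7143; r_{23} = q_2·w_3 = -3.6938.
u_3 = w_3 + 2.7143·q_1 + 3.6938·q_2 = (-4.3171, 2.9965, 0.1705, -0.5835, -0.0521).
‖u_3‖ = 5.2904, so q_3 = (-0.8160, 0.5664, 0.0322, -0.1103, -0.0099).
r_{14} = q_1·w_4 = -5.0000; r_{24} = q_2·w_4 = -0.2124; r_{34} = q_3·w_4 = 2.7680.
u_4 = w_4 + 5.0000·q_1 + 0.2124·q_2 − 2.7680·q_3 = (0.6245, 0.7585, -0.0815, -0.8617, 1.2563).

u_4 = (0.6245, 0.7585, -0.0815, -0.8617, 1.2563)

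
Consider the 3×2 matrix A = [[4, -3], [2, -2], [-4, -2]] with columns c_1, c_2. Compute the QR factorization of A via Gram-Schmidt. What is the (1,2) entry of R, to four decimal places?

c_1 = (4, 2, -4); ‖c_1‖ = 6.0000, so q_1 = (0.6667, 0.3333, -0.6667).
r_{12} = q_1·c_2 = -1.3333.

r_{12} = -1.3333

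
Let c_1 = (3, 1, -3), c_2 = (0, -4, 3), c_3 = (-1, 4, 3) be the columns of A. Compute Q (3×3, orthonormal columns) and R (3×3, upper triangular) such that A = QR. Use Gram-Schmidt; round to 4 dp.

c_1 = (3, 1, -3); ‖c_1‖ = 4.3589, so e_1 = (0.6882, 0.2294, -0.6882).
e_1·c_2 = 0.6882·0 + 0.2294·(-4) + (-0.6882)·3 = -2.9824.
u_2 = c_2 + 2.9824·e_1 = (2.0526, -3.3158, 0.9474).
‖u_2‖ = 4.0131, so e_2 = (0.5115, -0.8262, 0.2361).
e_1·c_3 = 0.6882·(-1) + 0.2294·4 + (-0.6882)·3 = -1.8353; e_2·c_3 = 0.5115·(-1) + (-0.8262)·4 + 0.2361·3 = -3.1082.
u_3 = c_3 + 1.8353·e_1 + 3.1082·e_2 = (1.8529, 1.8529, 2.4706).
‖u_3‖ = 3.6015, so e_3 = (0.5145, 0.5145, 0.6860).

Q = [[0.6882, 0.5115, 0.5145], [0.2294, -0.8262, 0.5145], [-0.6882, 0.2361, 0.6860]], R = [[4.3589, -2.9824, -1.8353], [0.0000, 4.0131, -3.1082], [0.0000, 0.0000, 3.6015]]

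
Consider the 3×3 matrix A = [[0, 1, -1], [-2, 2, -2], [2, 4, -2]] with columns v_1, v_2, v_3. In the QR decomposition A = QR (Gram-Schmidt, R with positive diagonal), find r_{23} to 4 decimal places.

r_{23} = -2.9824

e_1 = v_1/‖v_1‖ = (0, -2, 2)/2.8284 = (0.0000, -0.7071, 0.7071).
r_{12} = e_1·v_2 = 1.4142.
u_2 = v_2 − 1.4142·e_1 = (1.0000, 3.0000, 3.0000).
‖u_2‖ = 4.3589, so e_2 = (0.2294, 0.6882, 0.6882).
r_{23} = e_2·v_3 = -2.9824.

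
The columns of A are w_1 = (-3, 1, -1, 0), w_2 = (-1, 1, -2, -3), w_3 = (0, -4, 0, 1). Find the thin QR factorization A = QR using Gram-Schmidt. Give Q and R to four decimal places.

Q = [[-0.9045, 0.1858, -0.2252], [0.3015, 0.1327, -0.9366], [-0.3015, -0.4247, -0.2610], [0.0000, -0.8760, -0.0631]], R = [[3.3166, 1.8091, -1.2060], [0.0000, 3.4245, -1.4070], [0.0000, 0.0000, 3.6832]]

e_1 = w_1/‖w_1‖ = (-3, 1, -1, 0)/3.3166 = (-0.9045, 0.3015, -0.3015, 0.0000).
r_{12} = e_1·w_2 = 1.8091.
u_2 = w_2 − 1.8091·e_1 = (0.6364, 0.4545, -1.4545, -3.0000).
‖u_2‖ = 3.4245, so e_2 = (0.1858, 0.1327, -0.4247, -0.8760).
r_{13} = e_1·w_3 = -1.2060; r_{23} = e_2·w_3 = -1.4070.
u_3 = w_3 + 1.2060·e_1 + 1.4070·e_2 = (-0.8295, -3.4496, -0.9612, -0.2326).
‖u_3‖ = 3.6832, so e_3 = (-0.2252, -0.9366, -0.2610, -0.0631).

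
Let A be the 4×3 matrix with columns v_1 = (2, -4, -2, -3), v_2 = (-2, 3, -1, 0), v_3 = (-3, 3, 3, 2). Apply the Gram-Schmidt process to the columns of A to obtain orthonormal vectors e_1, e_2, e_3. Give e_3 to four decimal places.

v_1 = (2, -4, -2, -3); ‖v_1‖ = 5.7446, so e_1 = (0.3482, -0.6963, -0.3482, -0.5222).
e_1·v_2 = 0.3482·(-2) + (-0.6963)·3 + (-0.3482)·(-1) + (-0.5222)·0 = -2.4371.
u_2 = v_2 + 2.4371·e_1 = (-1.1515, 1.3030, -1.8485, -1.2727).
‖u_2‖ = 2.8391, so e_2 = (-0.4056, 0.4590, -0.6511, -0.4483).
e_1·v_3 = 0.3482·(-3) + (-0.6963)·3 + (-0.3482)·3 + (-0.5222)·2 = -5.2223; e_2·v_3 = (-0.4056)·(-3) + 0.4590·3 + (-0.6511)·3 + (-0.4483)·2 = -0.2562.
u_3 = v_3 + 5.2223·e_1 + 0.2562·e_2 = (-1.2857, -0.5188, 1.0150, -0.8421).
‖u_3‖ = 1.9135, so e_3 = (-0.6719, -0.2711, 0.5304, -0.4401).

e_3 = (-0.6719, -0.2711, 0.5304, -0.4401)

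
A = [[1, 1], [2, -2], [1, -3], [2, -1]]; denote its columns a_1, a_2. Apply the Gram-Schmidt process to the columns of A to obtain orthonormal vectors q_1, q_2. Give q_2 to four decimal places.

a_1 = (1, 2, 1, 2); ‖a_1‖ = 3.1623, so q_1 = (0.3162, 0.6325, 0.3162, 0.6325).
q_1·a_2 = 0.3162·1 + 0.6325·(-2) + 0.3162·(-3) + 0.6325·(-1) = -2.5298.
u_2 = a_2 + 2.5298·q_1 = (1.8000, -0.4000, -2.2000, 0.6000).
‖u_2‖ = 2.9326, so q_2 = (0.6138, -0.1364, -0.7502, 0.2046).

q_2 = (0.6138, -0.1364, -0.7502, 0.2046)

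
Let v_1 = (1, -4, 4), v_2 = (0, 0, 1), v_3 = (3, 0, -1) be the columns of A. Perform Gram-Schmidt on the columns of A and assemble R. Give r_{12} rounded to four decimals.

r_{12} = 0.6963

q_1 = v_1/‖v_1‖ = (1, -4, 4)/5.7446 = (0.1741, -0.6963, 0.6963).
r_{12} = q_1·v_2 = 0.6963.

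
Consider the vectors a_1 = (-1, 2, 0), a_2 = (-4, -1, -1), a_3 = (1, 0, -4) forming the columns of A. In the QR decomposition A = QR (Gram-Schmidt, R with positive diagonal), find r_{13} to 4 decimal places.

q_1 = a_1/‖a_1‖ = (-1, 2, 0)/2.2361 = (-0.4472, 0.8944, 0.0000).
r_{13} = q_1·a_3 = -0.4472.

r_{13} = -0.4472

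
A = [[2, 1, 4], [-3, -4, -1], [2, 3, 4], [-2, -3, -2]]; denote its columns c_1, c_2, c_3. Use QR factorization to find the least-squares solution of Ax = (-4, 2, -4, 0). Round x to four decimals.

x = (-0.8732, 0.5070, -0.7324)

q_1 = c_1/‖c_1‖ = (2, -3, 2, -2)/4.5826 = (0.4364, -0.6547, 0.4364, -0.4364).
r_{12} = q_1·c_2 = 5.6737.
u_2 = c_2 − 5.6737·q_1 = (-1.4762, -0.2857, 0.5238, -0.5238).
‖u_2‖ = 1.6762, so q_2 = (-0.8807, -0.1705, 0.3125, -0.3125).
r_{13} = q_1·c_3 = 5.0190; r_{23} = q_2·c_3 = -1.4773.
u_3 = c_3 − 5.0190·q_1 + 1.4773·q_2 = (0.5085, 2.0339, 2.2712, -0.2712).
‖u_3‖ = 3.1028, so q_3 = (0.1639, 0.6555, 0.7320, -0.0874).
Qᵀb = (-4.8008, 1.9318, -2.2724).
Back-substitute: x_3 = -2.2724/3.1028 = -0.7324.
x_2 = (1.9318 + 1.4773·(-0.7324))/1.6762 = 0.5070.
x_1 = (-4.8008 − 5.6737·0.5070 − 5.0190·(-0.7324))/4.5826 = -0.8732.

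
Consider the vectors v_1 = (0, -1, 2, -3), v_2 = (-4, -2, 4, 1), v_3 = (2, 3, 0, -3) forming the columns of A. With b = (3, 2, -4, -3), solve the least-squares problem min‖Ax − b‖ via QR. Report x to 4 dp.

v_1 = (0, -1, 2, -3); ‖v_1‖ = 3.7417, so q_1 = (0.0000, -0.2673, 0.5345, -0.8018).
q_1·v_2 = 0.0000·(-4) + (-0.2673)·(-2) + 0.5345·4 + (-0.8018)·1 = 1.8708.
u_2 = v_2 − 1.8708·q_1 = (-4.0000, -1.5000, 3.0000, 2.5000).
‖u_2‖ = 5.7879, so q_2 = (-0.6911, -0.2592, 0.5183, 0.4319).
q_1·v_3 = 0.0000·2 + (-0.2673)·3 + 0.5345·0 + (-0.8018)·(-3) = 1.6036; q_2·v_3 = (-0.6911)·2 + (-0.2592)·3 + 0.5183·0 + 0.4319·(-3) = -3.4555.
u_3 = v_3 − 1.6036·q_1 + 3.4555·q_2 = (-0.3881, 2.5330, 0.9339, -0.2217).
‖u_3‖ = 2.7365, so q_3 = (-0.1418, 0.9257, 0.3413, -0.0810).
Qᵀb = (-0.2673, -5.9607, 0.3039).
Back-substitute: x_3 = 0.3039/2.7365 = 0.1110.
x_2 = (-5.9607 + 3.4555·0.1110)/5.7879 = -0.9636.
x_1 = (-0.2673 − 1.8708·(-0.9636) − 1.6036·0.1110)/3.7417 = 0.3628.

x = (0.3628, -0.9636, 0.1110)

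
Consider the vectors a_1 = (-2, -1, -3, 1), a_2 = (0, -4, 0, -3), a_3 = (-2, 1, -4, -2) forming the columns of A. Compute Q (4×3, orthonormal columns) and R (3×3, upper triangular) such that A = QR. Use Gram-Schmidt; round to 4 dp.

Q = [[-0.5164, 0.0267, -0.0737], [-0.2582, -0.7877, 0.5530], [-0.7746, 0.0401, -0.3809], [0.2582, -0.6142, -0.7373]], R = [[3.8730, 0.2582, 3.3566], [0.0000, 4.9933, 0.2270], [0.0000, 0.0000, 3.6989]]

e_1 = a_1/‖a_1‖ = (-2, -1, -3, 1)/3.8730 = (-0.5164, -0.2582, -0.7746, 0.2582).
r_{12} = e_1·a_2 = 0.2582.
u_2 = a_2 − 0.2582·e_1 = (0.1333, -3.9333, 0.2000, -3.0667).
‖u_2‖ = 4.9933, so e_2 = (0.0267, -0.7877, 0.0401, -0.6142).
r_{13} = e_1·a_3 = 3.3566; r_{23} = e_2·a_3 = 0.2270.
u_3 = a_3 − 3.3566·e_1 − 0.2270·e_2 = (-0.2727, 2.0455, -1.4091, -2.7273).
‖u_3‖ = 3.6989, so e_3 = (-0.0737, 0.5530, -0.3809, -0.7373).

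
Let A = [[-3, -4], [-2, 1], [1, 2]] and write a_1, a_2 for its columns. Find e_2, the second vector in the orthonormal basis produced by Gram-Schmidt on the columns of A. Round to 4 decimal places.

e_1 = a_1/‖a_1‖ = (-3, -2, 1)/3.7417 = (-0.8018, -0.5345, 0.2673).
r_{12} = e_1·a_2 = 3.2071.
u_2 = a_2 − 3.2071·e_1 = (-1.4286, 2.7143, 1.1429).
‖u_2‖ = 3.2733, so e_2 = (-0.4364, 0.8292, 0.3491).

e_2 = (-0.4364, 0.8292, 0.3491)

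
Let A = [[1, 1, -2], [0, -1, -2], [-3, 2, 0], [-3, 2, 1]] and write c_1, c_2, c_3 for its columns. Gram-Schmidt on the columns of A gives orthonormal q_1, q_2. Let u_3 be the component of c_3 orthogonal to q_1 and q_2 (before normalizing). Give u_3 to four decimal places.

u_3 = (-1.3478, -2.2464, -0.7246, 0.2754)

c_1 = (1, 0, -3, -3); ‖c_1‖ = 4.3589, so q_1 = (0.2294, 0.0000, -0.6882, -0.6882).
q_1·c_2 = 0.2294·1 + 0.0000·(-1) + (-0.6882)·2 + (-0.6882)·2 = -2.5236.
u_2 = c_2 + 2.5236·q_1 = (1.5789, -1.0000, 0.2632, 0.2632).
‖u_2‖ = 1.9057, so q_2 = (0.8286, -0.5247, 0.1381, 0.1381).
q_1·c_3 = 0.2294·(-2) + 0.0000·(-2) + (-0.6882)·0 + (-0.6882)·1 = -1.1471; q_2·c_3 = 0.8286·(-2) + (-0.5247)·(-2) + 0.1381·0 + 0.1381·1 = -0.4695.
u_3 = c_3 + 1.1471·q_1 + 0.4695·q_2 = (-1.3478, -2.2464, -0.7246, 0.2754).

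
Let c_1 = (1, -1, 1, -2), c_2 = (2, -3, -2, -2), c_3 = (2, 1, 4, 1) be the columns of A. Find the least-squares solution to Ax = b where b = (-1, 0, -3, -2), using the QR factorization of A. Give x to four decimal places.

x = (0.5558, -0.1800, -0.8767)

e_1 = c_1/‖c_1‖ = (1, -1, 1, -2)/2.6458 = (0.3780, -0.3780, 0.3780, -0.7559).
r_{12} = e_1·c_2 = 2.6458.
u_2 = c_2 − 2.6458·e_1 = (1.0000, -2.0000, -3.0000, 0.0000).
‖u_2‖ = 3.7417, so e_2 = (0.2673, -0.5345, -0.8018, 0.0000).
r_{13} = e_1·c_3 = 1.1339; r_{23} = e_2·c_3 = -3.2071.
u_3 = c_3 − 1.1339·e_1 + 3.2071·e_2 = (2.4286, -0.2857, 1.0000, 1.8571).
‖u_3‖ = 3.2293, so e_3 = (0.7520, -0.0885, 0.3097, 0.5751).
Qᵀb = (0.0000, 2.1381, -2.8312).
Back-substitute: x_3 = -2.8312/3.2293 = -0.8767.
x_2 = (2.1381 + 3.2071·(-0.8767))/3.7417 = -0.1800.
x_1 = (0.0000 − 2.6458·(-0.1800) − 1.1339·(-0.8767))/2.6458 = 0.5558.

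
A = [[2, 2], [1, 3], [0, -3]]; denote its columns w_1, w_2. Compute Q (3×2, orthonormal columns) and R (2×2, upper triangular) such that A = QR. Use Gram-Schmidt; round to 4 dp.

Q = [[0.8944, -0.2290], [0.4472, 0.4581], [0.0000, -0.8589]], R = [[2.2361, 3.1305], [0.0000, 3.4928]]

w_1 = (2, 1, 0); ‖w_1‖ = 2.2361, so q_1 = (0.8944, 0.4472, 0.0000).
q_1·w_2 = 0.8944·2 + 0.4472·3 + 0.0000·(-3) = 3.1305.
u_2 = w_2 − 3.1305·q_1 = (-0.8000, 1.6000, -3.0000).
‖u_2‖ = 3.4928, so q_2 = (-0.2290, 0.4581, -0.8589).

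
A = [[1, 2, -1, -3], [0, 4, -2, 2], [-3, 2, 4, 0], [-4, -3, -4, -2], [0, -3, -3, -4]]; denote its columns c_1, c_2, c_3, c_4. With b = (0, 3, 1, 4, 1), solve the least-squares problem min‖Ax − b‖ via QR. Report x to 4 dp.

q_1 = c_1/‖c_1‖ = (1, 0, -3, -4, 0)/5.0990 = (0.1961, 0.0000, -0.5883, -0.7845, 0.0000).
r_{12} = q_1·c_2 = 1.5689.
u_2 = c_2 − 1.5689·q_1 = (1.6923, 4.0000, 2.9231, -1.7692, -3.0000).
‖u_2‖ = 6.2880, so q_2 = (0.2691, 0.6361, 0.4649, -0.2814, -0.4771).
r_{13} = q_1·c_3 = 0.5883; r_{23} = q_2·c_3 = 2.8748.
u_3 = c_3 − 0.5883·q_1 − 2.8748·q_2 = (-1.8891, -3.8288, 3.0097, -2.7296, -1.6284).
‖u_3‖ = 6.1147, so q_3 = (-0.3089, -0.6262, 0.4922, -0.4464, -0.2663).
r_{14} = q_1·c_4 = 0.9806; r_{24} = q_2·c_4 = 2.9360; r_{34} = q_3·c_4 = 1.6325.
u_4 = c_4 − 0.9806·q_1 − 2.9360·q_2 − 1.6325·q_3 = (-3.4781, 1.1545, -1.5915, 0.3241, -2.1645).
‖u_4‖ = 4.5556, so q_4 = (-0.7635, 0.2534, -0.3494, 0.0711, -0.4751).
Qᵀb = (-3.7262, 0.7707, -3.4382, 0.2204).
Back-substitute: x_4 = 0.2204/4.5556 = 0.0484.
x_3 = (-3.4382 − 1.6325·0.0484)/6.1147 = -0.5752.
x_2 = (0.7707 − 2.8748·(-0.5752) − 2.9360·0.0484)/6.2880 = 0.3630.
x_1 = (-3.7262 − 1.5689·0.3630 − 0.5883·(-0.5752) − 0.9806·0.0484)/5.0990 = -0.7854.

x = (-0.7854, 0.3630, -0.5752, 0.0484)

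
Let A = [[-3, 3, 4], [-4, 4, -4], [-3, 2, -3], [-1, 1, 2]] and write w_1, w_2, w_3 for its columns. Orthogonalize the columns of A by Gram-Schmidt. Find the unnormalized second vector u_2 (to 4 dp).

u_2 = (0.2571, 0.3429, -0.7429, 0.0857)

q_1 = w_1/‖w_1‖ = (-3, -4, -3, -1)/5.9161 = (-0.5071, -0.6761, -0.5071, -0.1690).
r_{12} = q_1·w_2 = -5.4090.
u_2 = w_2 + 5.4090·q_1 = (0.2571, 0.3429, -0.7429, 0.0857).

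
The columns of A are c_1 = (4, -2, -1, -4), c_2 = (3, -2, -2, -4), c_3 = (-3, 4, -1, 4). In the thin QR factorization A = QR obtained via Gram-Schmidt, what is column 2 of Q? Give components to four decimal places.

e_2 = (-0.5098, -0.1223, -0.8156, -0.2447)

c_1 = (4, -2, -1, -4); ‖c_1‖ = 6.0828, so e_1 = (0.6576, -0.3288, -0.1644, -0.6576).
e_1·c_2 = 0.6576·3 + (-0.3288)·(-2) + (-0.1644)·(-2) + (-0.6576)·(-4) = 5.5896.
u_2 = c_2 − 5.5896·e_1 = (-0.6757, -0.1622, -1.0811, -0.3243).
‖u_2‖ = 1.3254, so e_2 = (-0.5098, -0.1223, -0.8156, -0.2447).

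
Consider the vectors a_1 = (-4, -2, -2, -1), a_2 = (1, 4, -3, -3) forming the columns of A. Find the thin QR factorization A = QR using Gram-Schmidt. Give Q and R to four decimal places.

Q = [[-0.8000, 0.0884], [-0.4000, 0.6389], [-0.4000, -0.5505], [-0.2000, -0.5301]], R = [[5.0000, -0.6000], [0.0000, 5.8856]]

a_1 = (-4, -2, -2, -1); ‖a_1‖ = 5.0000, so q_1 = (-0.8000, -0.4000, -0.4000, -0.2000).
q_1·a_2 = (-0.8000)·1 + (-0.4000)·4 + (-0.4000)·(-3) + (-0.2000)·(-3) = -0.6000.
u_2 = a_2 + 0.6000·q_1 = (0.5200, 3.7600, -3.2400, -3.1200).
‖u_2‖ = 5.8856, so q_2 = (0.0884, 0.6389, -0.5505, -0.5301).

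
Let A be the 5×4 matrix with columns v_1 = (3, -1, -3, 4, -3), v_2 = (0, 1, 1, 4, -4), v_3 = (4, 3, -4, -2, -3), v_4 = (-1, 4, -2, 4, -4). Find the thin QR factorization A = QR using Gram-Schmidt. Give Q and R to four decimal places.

Q = [[0.4523, -0.3579, 0.2871, -0.5564], [-0.1508, 0.3380, 0.6659, 0.4464], [-0.4523, 0.5766, -0.2183, -0.5733], [0.6030, 0.3976, -0.5144, 0.3004], [-0.4523, -0.5169, -0.4025, 0.2687]], R = [[6.6332, 3.6181, 3.3166, 4.0704], [0.0000, 4.5726, -1.9682, 4.2148], [0.0000, 0.0000, 6.2551, 2.3654], [0.0000, 0.0000, 0.0000, 3.6156]]

v_1 = (3, -1, -3, 4, -3); ‖v_1‖ = 6.6332, so q_1 = (0.4523, -0.1508, -0.4523, 0.6030, -0.4523).
q_1·v_2 = 0.4523·0 + (-0.1508)·1 + (-0.4523)·1 + 0.6030·4 + (-0.4523)·(-4) = 3.6181.
u_2 = v_2 − 3.6181·q_1 = (-1.6364, 1.5455, 2.6364, 1.8182, -2.3636).
‖u_2‖ = 4.5726, so q_2 = (-0.3579, 0.3380, 0.5766, 0.3976, -0.5169).
q_1·v_3 = 0.4523·4 + (-0.1508)·3 + (-0.4523)·(-4) + 0.6030·(-2) + (-0.4523)·(-3) = 3.3166; q_2·v_3 = (-0.3579)·4 + 0.3380·3 + 0.5766·(-4) + 0.3976·(-2) + (-0.5169)·(-3) = -1.9682.
u_3 = v_3 − 3.3166·q_1 + 1.9682·q_2 = (1.7957, 4.1652, -1.3652, -3.2174, -2.5174).
‖u_3‖ = 6.2551, so q_3 = (0.2871, 0.6659, -0.2183, -0.5144, -0.4025).
q_1·v_4 = 0.4523·(-1) + (-0.1508)·4 + (-0.4523)·(-2) + 0.6030·4 + (-0.4523)·(-4) = 4.0704; q_2·v_4 = (-0.3579)·(-1) + 0.3380·4 + 0.5766·(-2) + 0.3976·4 + (-0.5169)·(-4) = 4.2148; q_3·v_4 = 0.2871·(-1) + 0.6659·4 + (-0.2183)·(-2) + (-0.5144)·4 + (-0.4025)·(-4) = 2.3654.
u_4 = v_4 − 4.0704·q_1 − 4.2148·q_2 − 2.3654·q_3 = (-2.0116, 1.6140, -2.0729, 1.0862, 0.9715).
‖u_4‖ = 3.6156, so q_4 = (-0.5564, 0.4464, -0.5733, 0.3004, 0.2687).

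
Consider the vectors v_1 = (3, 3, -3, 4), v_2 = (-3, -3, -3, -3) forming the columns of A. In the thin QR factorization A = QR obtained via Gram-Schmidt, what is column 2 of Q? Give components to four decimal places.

q_1 = v_1/‖v_1‖ = (3, 3, -3, 4)/6.5574 = (0.4575, 0.4575, -0.4575, 0.6100).
r_{12} = q_1·v_2 = -3.2025.
u_2 = v_2 + 3.2025·q_1 = (-1.5349, -1.5349, -4.4651, -1.0465).
‖u_2‖ = 5.0739, so q_2 = (-0.3025, -0.3025, -0.8800, -0.2063).

q_2 = (-0.3025, -0.3025, -0.8800, -0.2063)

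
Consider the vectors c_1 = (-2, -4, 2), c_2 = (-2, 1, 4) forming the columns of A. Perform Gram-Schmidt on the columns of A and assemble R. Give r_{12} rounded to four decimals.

r_{12} = 1.6330

c_1 = (-2, -4, 2); ‖c_1‖ = 4.8990, so e_1 = (-0.4082, -0.8165, 0.4082).
r_{12} = e_1·c_2 = 1.6330.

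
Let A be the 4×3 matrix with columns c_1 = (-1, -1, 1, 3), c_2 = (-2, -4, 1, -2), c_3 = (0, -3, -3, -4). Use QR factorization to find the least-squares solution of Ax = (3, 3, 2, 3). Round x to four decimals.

c_1 = (-1, -1, 1, 3); ‖c_1‖ = 3.4641, so q_1 = (-0.2887, -0.2887, 0.2887, 0.8660).
q_1·c_2 = (-0.2887)·(-2) + (-0.2887)·(-4) + 0.2887·1 + 0.8660·(-2) = 0.2887.
u_2 = c_2 − 0.2887·q_1 = (-1.9167, -3.9167, 0.9167, -2.2500).
‖u_2‖ = 4.9917, so q_2 = (-0.3840, -0.7846, 0.1836, -0.4508).
q_1·c_3 = (-0.2887)·0 + (-0.2887)·(-3) + 0.2887·(-3) + 0.8660·(-4) = -3.4641; q_2·c_3 = (-0.3840)·0 + (-0.7846)·(-3) + 0.1836·(-3) + (-0.4508)·(-4) = 3.6060.
u_3 = c_3 + 3.4641·q_1 − 3.6060·q_2 = (0.3846, -1.1706, -2.6622, 0.6254).
‖u_3‖ = 2.9994, so q_3 = (0.1282, -0.3903, -0.8876, 0.2085).
Qᵀb = (1.4434, -4.4908, -1.9357).
Back-substitute: x_3 = -1.9357/2.9994 = -0.6454.
x_2 = (-4.4908 − 3.6060·(-0.6454))/4.9917 = -0.4335.
x_1 = (1.4434 − 0.2887·(-0.4335) + 3.4641·(-0.6454))/3.4641 = -0.1926.

x = (-0.1926, -0.4335, -0.6454)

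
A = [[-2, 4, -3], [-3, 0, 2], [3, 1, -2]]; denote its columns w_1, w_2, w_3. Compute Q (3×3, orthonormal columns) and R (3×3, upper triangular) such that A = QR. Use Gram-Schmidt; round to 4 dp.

Q = [[-0.4264, 0.8902, -0.1606], [-0.6396, -0.1712, 0.7494], [0.6396, 0.4223, 0.6423]], R = [[4.6904, -1.0660, -1.2792], [0.0000, 3.9829, -3.8574], [0.0000, 0.0000, 0.6959]]

w_1 = (-2, -3, 3); ‖w_1‖ = 4.6904, so q_1 = (-0.4264, -0.6396, 0.6396).
q_1·w_2 = (-0.4264)·4 + (-0.6396)·0 + 0.6396·1 = -1.0660.
u_2 = w_2 + 1.0660·q_1 = (3.5455, -0.6818, 1.6818).
‖u_2‖ = 3.9829, so q_2 = (0.8902, -0.1712, 0.4223).
q_1·w_3 = (-0.4264)·(-3) + (-0.6396)·2 + 0.6396·(-2) = -1.2792; q_2·w_3 = 0.8902·(-3) + (-0.1712)·2 + 0.4223·(-2) = -3.8574.
u_3 = w_3 + 1.2792·q_1 + 3.8574·q_2 = (-0.1117, 0.5215, 0.4470).
‖u_3‖ = 0.6959, so q_3 = (-0.1606, 0.7494, 0.6423).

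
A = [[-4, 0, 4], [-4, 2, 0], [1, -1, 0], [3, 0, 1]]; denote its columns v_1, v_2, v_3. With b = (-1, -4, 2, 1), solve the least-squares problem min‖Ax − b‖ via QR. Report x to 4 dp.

x = (0.2967, -1.4659, 0.0504)

v_1 = (-4, -4, 1, 3); ‖v_1‖ = 6.4807, so e_1 = (-0.6172, -0.6172, 0.1543, 0.4629).
e_1·v_2 = (-0.6172)·0 + (-0.6172)·2 + 0.1543·(-1) + 0.4629·0 = -1.3887.
u_2 = v_2 + 1.3887·e_1 = (-0.8571, 1.1429, -0.7857, 0.6429).
‖u_2‖ = 1.7525, so e_2 = (-0.4891, 0.6521, -0.4483, 0.3668).
e_1·v_3 = (-0.6172)·4 + (-0.6172)·0 + 0.1543·0 + 0.4629·1 = -2.0059; e_2·v_3 = (-0.4891)·4 + 0.6521·0 + (-0.4483)·0 + 0.3668·1 = -1.5895.
u_3 = v_3 + 2.0059·e_1 + 1.5895·e_2 = (1.9845, -0.2016, -0.4031, 2.5116).
‖u_3‖ = 3.2326, so e_3 = (0.6139, -0.0623, -0.1247, 0.7770).
Qᵀb = (3.8576, -2.6492, 0.1631).
Back-substitute: x_3 = 0.1631/3.2326 = 0.0504.
x_2 = (-2.6492 + 1.5895·0.0504)/1.7525 = -1.4659.
x_1 = (3.8576 + 1.3887·(-1.4659) + 2.0059·0.0504)/6.4807 = 0.2967.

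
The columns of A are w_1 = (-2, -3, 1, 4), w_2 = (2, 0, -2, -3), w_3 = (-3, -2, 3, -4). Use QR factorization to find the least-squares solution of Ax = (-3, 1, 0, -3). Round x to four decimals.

x = (-0.4877, -0.3400, 0.4872)

w_1 = (-2, -3, 1, 4); ‖w_1‖ = 5.4772, so e_1 = (-0.3651, -0.5477, 0.1826, 0.7303).
e_1·w_2 = (-0.3651)·2 + (-0.5477)·0 + 0.1826·(-2) + 0.7303·(-3) = -3.2863.
u_2 = w_2 + 3.2863·e_1 = (0.8000, -1.8000, -1.4000, -0.6000).
‖u_2‖ = 2.4900, so e_2 = (0.3213, -0.7229, -0.5623, -0.2410).
e_1·w_3 = (-0.3651)·(-3) + (-0.5477)·(-2) + 0.1826·3 + 0.7303·(-4) = -0.1826; e_2·w_3 = 0.3213·(-3) + (-0.7229)·(-2) + (-0.5623)·3 + (-0.2410)·(-4) = -0.2410.
u_3 = w_3 + 0.1826·e_1 + 0.2410·e_2 = (-2.9892, -2.2742, 2.8978, -3.9247).
‖u_3‖ = 6.1570, so e_3 = (-0.4855, -0.3694, 0.4707, -0.6374).
Qᵀb = (-1.6432, -0.9639, 2.9995).
Back-substitute: x_3 = 2.9995/6.1570 = 0.4872.
x_2 = (-0.9639 + 0.2410·0.4872)/2.4900 = -0.3400.
x_1 = (-1.6432 + 3.2863·(-0.3400) + 0.1826·0.4872)/5.4772 = -0.4877.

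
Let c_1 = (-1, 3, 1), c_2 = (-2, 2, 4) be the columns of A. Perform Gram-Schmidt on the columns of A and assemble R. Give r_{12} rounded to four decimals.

r_{12} = 3.6181

c_1 = (-1, 3, 1); ‖c_1‖ = 3.3166, so e_1 = (-0.3015, 0.9045, 0.3015).
r_{12} = e_1·c_2 = 3.6181.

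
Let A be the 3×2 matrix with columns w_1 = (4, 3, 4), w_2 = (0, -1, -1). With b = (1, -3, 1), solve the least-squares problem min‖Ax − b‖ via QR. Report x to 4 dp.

x = (0.3636, 2.2727)

w_1 = (4, 3, 4); ‖w_1‖ = 6.4031, so e_1 = (0.6247, 0.4685, 0.6247).
e_1·w_2 = 0.6247·0 + 0.4685·(-1) + 0.6247·(-1) = -1.0932.
u_2 = w_2 + 1.0932·e_1 = (0.6829, -0.4878, -0.3171).
‖u_2‖ = 0.8971, so e_2 = (0.7612, -0.5437, -0.3534).
Qᵀb = (-0.1562, 2.0390).
Back-substitute: x_2 = 2.0390/0.8971 = 2.2727.
x_1 = (-0.1562 + 1.0932·2.2727)/6.4031 = 0.3636.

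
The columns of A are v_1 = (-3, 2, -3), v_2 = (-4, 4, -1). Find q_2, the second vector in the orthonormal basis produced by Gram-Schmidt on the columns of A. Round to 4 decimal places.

v_1 = (-3, 2, -3); ‖v_1‖ = 4.6904, so q_1 = (-0.6396, 0.4264, -0.6396).
q_1·v_2 = (-0.6396)·(-4) + 0.4264·4 + (-0.6396)·(-1) = 4.9036.
u_2 = v_2 − 4.9036·q_1 = (-0.8636, 1.9091, 2.1364).
‖u_2‖ = 2.9924, so q_2 = (-0.2886, 0.6380, 0.7139).

q_2 = (-0.2886, 0.6380, 0.7139)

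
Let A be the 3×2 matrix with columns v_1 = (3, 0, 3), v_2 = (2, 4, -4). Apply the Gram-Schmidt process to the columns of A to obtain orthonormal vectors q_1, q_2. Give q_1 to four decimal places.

q_1 = (0.7071, 0.0000, 0.7071)

v_1 = (3, 0, 3); ‖v_1‖ = 4.2426, so q_1 = (0.7071, 0.0000, 0.7071).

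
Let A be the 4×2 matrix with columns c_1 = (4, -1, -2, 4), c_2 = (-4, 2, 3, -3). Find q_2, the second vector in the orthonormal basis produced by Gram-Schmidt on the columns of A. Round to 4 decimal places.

c_1 = (4, -1, -2, 4); ‖c_1‖ = 6.0828, so q_1 = (0.6576, -0.1644, -0.3288, 0.6576).
q_1·c_2 = 0.6576·(-4) + (-0.1644)·2 + (-0.3288)·3 + 0.6576·(-3) = -5.9184.
u_2 = c_2 + 5.9184·q_1 = (-0.1081, 1.0270, 1.0541, 0.8919).
‖u_2‖ = 1.7242, so q_2 = (-0.0627, 0.5956, 0.6113, 0.5173).

q_2 = (-0.0627, 0.5956, 0.6113, 0.5173)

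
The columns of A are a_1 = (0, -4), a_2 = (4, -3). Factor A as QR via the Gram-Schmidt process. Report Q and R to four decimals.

a_1 = (0, -4); ‖a_1‖ = 4.0000, so e_1 = (0.0000, -1.0000).
e_1·a_2 = 0.0000·4 + (-1.0000)·(-3) = 3.0000.
u_2 = a_2 − 3.0000·e_1 = (4.0000, 0.0000).
‖u_2‖ = 4.0000, so e_2 = (1.0000, 0.0000).

Q = [[0.0000, 1.0000], [-1.0000, 0.0000]], R = [[4.0000, 3.0000], [0.0000, 4.0000]]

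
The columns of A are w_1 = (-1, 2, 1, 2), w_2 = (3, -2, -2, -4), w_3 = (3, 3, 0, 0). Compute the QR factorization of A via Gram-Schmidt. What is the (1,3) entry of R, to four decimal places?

e_1 = w_1/‖w_1‖ = (-1, 2, 1, 2)/3.1623 = (-0.3162, 0.6325, 0.3162, 0.6325).
r_{13} = e_1·w_3 = 0.9487.

r_{13} = 0.9487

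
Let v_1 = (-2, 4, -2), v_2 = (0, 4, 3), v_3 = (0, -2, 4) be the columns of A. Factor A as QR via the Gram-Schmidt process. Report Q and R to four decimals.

Q = [[-0.4082, 0.1826, -0.8944], [0.8165, 0.5112, -0.2683], [-0.4082, 0.8398, 0.3578]], R = [[4.8990, 2.0412, -3.2660], [0.0000, 4.5644, 2.3369], [0.0000, 0.0000, 1.9677]]

v_1 = (-2, 4, -2); ‖v_1‖ = 4.8990, so e_1 = (-0.4082, 0.8165, -0.4082).
e_1·v_2 = (-0.4082)·0 + 0.8165·4 + (-0.4082)·3 = 2.0412.
u_2 = v_2 − 2.0412·e_1 = (0.8333, 2.3333, 3.8333).
‖u_2‖ = 4.5644, so e_2 = (0.1826, 0.5112, 0.8398).
e_1·v_3 = (-0.4082)·0 + 0.8165·(-2) + (-0.4082)·4 = -3.2660; e_2·v_3 = 0.1826·0 + 0.5112·(-2) + 0.8398·4 = 2.3369.
u_3 = v_3 + 3.2660·e_1 − 2.3369·e_2 = (-1.7600, -0.5280, 0.7040).
‖u_3‖ = 1.9677, so e_3 = (-0.8944, -0.2683, 0.3578).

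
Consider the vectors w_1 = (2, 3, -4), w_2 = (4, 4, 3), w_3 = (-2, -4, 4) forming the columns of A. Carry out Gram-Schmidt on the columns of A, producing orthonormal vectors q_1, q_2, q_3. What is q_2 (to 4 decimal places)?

q_2 = (0.5536, 0.5093, 0.6588)

w_1 = (2, 3, -4); ‖w_1‖ = 5.3852, so q_1 = (0.3714, 0.5571, -0.7428).
q_1·w_2 = 0.3714·4 + 0.5571·4 + (-0.7428)·3 = 1.4856.
u_2 = w_2 − 1.4856·q_1 = (3.4483, 3.1724, 4.1034).
‖u_2‖ = 6.2284, so q_2 = (0.5536, 0.5093, 0.6588).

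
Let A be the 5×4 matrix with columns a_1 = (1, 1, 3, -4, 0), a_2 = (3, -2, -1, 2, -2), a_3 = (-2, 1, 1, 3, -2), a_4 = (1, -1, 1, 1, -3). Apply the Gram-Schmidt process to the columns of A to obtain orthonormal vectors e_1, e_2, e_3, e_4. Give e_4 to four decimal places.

e_1 = a_1/‖a_1‖ = (1, 1, 3, -4, 0)/5.1962 = (0.1925, 0.1925, 0.5774, -0.7698, 0.0000).
r_{12} = e_1·a_2 = -1.9245.
u_2 = a_2 + 1.9245·e_1 = (3.3704, -1.6296, 0.1111, 0.5185, -2.0000).
‖u_2‖ = 4.2774, so e_2 = (0.7879, -0.3810, 0.0260, 0.1212, -0.4676).
r_{13} = e_1·a_3 = -1.9245; r_{23} = e_2·a_3 = -0.6321.
u_3 = a_3 + 1.9245·e_1 + 0.6321·e_2 = (-1.1316, 1.1296, 2.1275, 1.5951, -2.2955).
‖u_3‖ = 3.8596, so e_3 = (-0.2932, 0.2927, 0.5512, 0.4133, -0.5948).
r_{14} = e_1·a_4 = -0.1925; r_{24} = e_2·a_4 = 2.7188; r_{34} = e_3·a_4 = 2.1629.
u_4 = a_4 + 0.1925·e_1 − 2.7188·e_2 − 2.1629·e_3 = (-0.4711, -0.5601, -0.1518, -0.3717, -0.4423).
‖u_4‖ = 0.9447, so e_4 = (-0.4987, -0.5929, -0.1607, -0.3934, -0.4682).

e_4 = (-0.4987, -0.5929, -0.1607, -0.3934, -0.4682)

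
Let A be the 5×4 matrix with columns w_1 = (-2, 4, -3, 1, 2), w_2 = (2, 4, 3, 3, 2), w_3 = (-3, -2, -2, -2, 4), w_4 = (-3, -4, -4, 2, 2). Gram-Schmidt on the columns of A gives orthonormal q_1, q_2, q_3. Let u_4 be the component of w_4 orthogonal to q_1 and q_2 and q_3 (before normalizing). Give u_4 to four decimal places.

w_1 = (-2, 4, -3, 1, 2); ‖w_1‖ = 5.8310, so q_1 = (-0.3430, 0.6860, -0.5145, 0.1715, 0.3430).
q_1·w_2 = (-0.3430)·2 + 0.6860·4 + (-0.5145)·3 + 0.1715·3 + 0.3430·2 = 1.7150.
u_2 = w_2 − 1.7150·q_1 = (2.5882, 2.8235, 3.8824, 2.7059, 1.4118).
‖u_2‖ = 6.2497, so q_2 = (0.4141, 0.4518, 0.6212, 0.4330, 0.2259).
q_1·w_3 = (-0.3430)·(-3) + 0.6860·(-2) + (-0.5145)·(-2) + 0.1715·(-2) + 0.3430·4 = 1.7150; q_2·w_3 = 0.4141·(-3) + 0.4518·(-2) + 0.6212·(-2) + 0.4330·(-2) + 0.2259·4 = -3.3507.
u_3 = w_3 − 1.7150·q_1 + 3.3507·q_2 = (-1.0241, -1.6627, 0.9639, -0.8434, 4.1687).
‖u_3‖ = 4.7782, so q_3 = (-0.2143, -0.3480, 0.2017, -0.1765, 0.8724).
q_1·w_4 = (-0.3430)·(-3) + 0.6860·(-4) + (-0.5145)·(-4) + 0.1715·2 + 0.3430·2 = 1.3720; q_2·w_4 = 0.4141·(-3) + 0.4518·(-4) + 0.6212·(-4) + 0.4330·2 + 0.2259·2 = -4.2167; q_3·w_4 = (-0.2143)·(-3) + (-0.3480)·(-4) + 0.2017·(-4) + (-0.1765)·2 + 0.8724·2 = 2.6198.
u_4 = w_4 − 1.3720·q_1 + 4.2167·q_2 − 2.6198·q_3 = (-0.2216, -2.1245, -1.2032, 4.0528, 0.1963).

u_4 = (-0.2216, -2.1245, -1.2032, 4.0528, 0.1963)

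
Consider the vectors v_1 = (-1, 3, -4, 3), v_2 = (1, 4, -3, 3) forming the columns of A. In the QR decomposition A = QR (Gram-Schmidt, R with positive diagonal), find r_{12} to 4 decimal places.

r_{12} = 5.4090

v_1 = (-1, 3, -4, 3); ‖v_1‖ = 5.9161, so q_1 = (-0.1690, 0.5071, -0.6761, 0.5071).
r_{12} = q_1·v_2 = 5.4090.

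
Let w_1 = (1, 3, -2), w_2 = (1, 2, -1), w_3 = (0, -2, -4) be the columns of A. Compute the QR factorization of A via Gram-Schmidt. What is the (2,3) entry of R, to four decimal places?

q_1 = w_1/‖w_1‖ = (1, 3, -2)/3.7417 = (0.2673, 0.8018, -0.5345).
r_{12} = q_1·w_2 = 2.4054.
u_2 = w_2 − 2.4054·q_1 = (0.3571, 0.0714, 0.2857).
‖u_2‖ = 0.4629, so q_2 = (0.7715, 0.1543, 0.6172).
r_{23} = q_2·w_3 = -2.7775.

r_{23} = -2.7775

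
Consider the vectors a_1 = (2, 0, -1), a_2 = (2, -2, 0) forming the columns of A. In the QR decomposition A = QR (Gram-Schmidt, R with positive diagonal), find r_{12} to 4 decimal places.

r_{12} = 1.7889

a_1 = (2, 0, -1); ‖a_1‖ = 2.2361, so q_1 = (0.8944, 0.0000, -0.4472).
r_{12} = q_1·a_2 = 1.7889.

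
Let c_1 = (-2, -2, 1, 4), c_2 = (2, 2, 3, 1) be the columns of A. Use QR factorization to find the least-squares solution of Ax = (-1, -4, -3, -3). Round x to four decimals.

q_1 = c_1/‖c_1‖ = (-2, -2, 1, 4)/5.0000 = (-0.4000, -0.4000, 0.2000, 0.8000).
r_{12} = q_1·c_2 = -0.2000.
u_2 = c_2 + 0.2000·q_1 = (1.9200, 1.9200, 3.0400, 1.1600).
‖u_2‖ = 4.2379, so q_2 = (0.4531, 0.4531, 0.7173, 0.2737).
Qᵀb = (-1.0000, -5.2384).
Back-substitute: x_2 = -5.2384/4.2379 = -1.2361.
x_1 = (-1.0000 + 0.2000·(-1.2361))/5.0000 = -0.2494.

x = (-0.2494, -1.2361)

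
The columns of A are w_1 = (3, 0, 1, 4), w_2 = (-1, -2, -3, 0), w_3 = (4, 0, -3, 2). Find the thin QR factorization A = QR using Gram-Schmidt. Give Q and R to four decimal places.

Q = [[0.5883, -0.0866, 0.6632], [0.0000, -0.5631, 0.4158], [0.1961, -0.7797, -0.4983], [0.7845, 0.2599, -0.3728]], R = [[5.0990, -1.1767, 3.3340], [0.0000, 3.5518, 2.5123], [0.0000, 0.0000, 3.4019]]

w_1 = (3, 0, 1, 4); ‖w_1‖ = 5.0990, so q_1 = (0.5883, 0.0000, 0.1961, 0.7845).
q_1·w_2 = 0.5883·(-1) + 0.0000·(-2) + 0.1961·(-3) + 0.7845·0 = -1.1767.
u_2 = w_2 + 1.1767·q_1 = (-0.3077, -2.0000, -2.7692, 0.9231).
‖u_2‖ = 3.5518, so q_2 = (-0.0866, -0.5631, -0.7797, 0.2599).
q_1·w_3 = 0.5883·4 + 0.0000·0 + 0.1961·(-3) + 0.7845·2 = 3.3340; q_2·w_3 = (-0.0866)·4 + (-0.5631)·0 + (-0.7797)·(-3) + 0.2599·2 = 2.5123.
u_3 = w_3 − 3.3340·q_1 − 2.5123·q_2 = (2.2561, 1.4146, -1.6951, -1.2683).
‖u_3‖ = 3.4019, so q_3 = (0.6632, 0.4158, -0.4983, -0.3728).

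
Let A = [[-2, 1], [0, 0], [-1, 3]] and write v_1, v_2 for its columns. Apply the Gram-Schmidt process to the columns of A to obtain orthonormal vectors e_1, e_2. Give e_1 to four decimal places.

e_1 = v_1/‖v_1‖ = (-2, 0, -1)/2.2361 = (-0.8944, 0.0000, -0.4472).

e_1 = (-0.8944, 0.0000, -0.4472)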